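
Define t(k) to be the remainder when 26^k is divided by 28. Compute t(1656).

We have t(1) = 26, t(2) = 4, t(3) = 20, t(4) = 16, t(5) = 24, t(6) = 8, t(7) = 12, t(8) = 4.
Since t(8) = t(2) = 4, the sequence is eventually periodic: after a pre-period of length 1 it cycles with period 6.
For k ≥ 2, t(k) depends only on (k - 2) mod 6. (1656 - 2) mod 6 = 4, so t(1656) = t(6) = 8.

8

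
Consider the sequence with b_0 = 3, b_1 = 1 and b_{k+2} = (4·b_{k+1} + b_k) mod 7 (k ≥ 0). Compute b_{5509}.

3

We have b_0 = 3; b_1 = 1; b_2 = 0; b_3 = 1; b_4 = 4; b_5 = 3; b_6 = 2; b_7 = 4; b_8 = 4; b_9 = 6; b_{10} = 0; b_{11} = 6; b_{12} = 3; b_{13} = 4; b_{14} = 5; b_{15} = 3; b_{16} = 3; b_{17} = 1.
The sequence repeats with period 16.
So b_{5509} = b_{0 + ((5509-0) mod 16)} = b_5 = 3.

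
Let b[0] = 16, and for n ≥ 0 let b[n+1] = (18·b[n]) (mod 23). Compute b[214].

b[0] = 16, b[1] = 12, b[2] = 9, b[3] = 1, b[4] = 18, b[5] = 2, b[6] = 13, b[7] = 4, b[8] = 3, b[9] = 8, b[10] = 6, b[11] = 16.
Since b[11] = b[0] = 16, the sequence is periodic with period 11.
(214 - 0) mod 11 = 5, so b[214] = b[5] = 2.

2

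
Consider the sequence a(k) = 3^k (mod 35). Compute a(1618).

Computing terms: a(1) = 3, a(2) = 9, a(3) = 27, a(4) = 11, a(5) = 33, a(6) = 29, a(7) = 17, a(8) = 16, a(9) = 13, a(10) = 4, a(11) = 12, a(12) = 1, a(13) = 3.
The sequence repeats with period 12.
(1618 - 1) mod 12 = 9, so a(1618) = a(10) = 4.

4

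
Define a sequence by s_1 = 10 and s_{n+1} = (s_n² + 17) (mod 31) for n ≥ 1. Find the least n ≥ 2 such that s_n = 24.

2

s_1 = 10,  s_2 = 24,  s_3 = 4,  s_4 = 2,  s_5 = 21,  s_6 = 24.
Since s_6 = s_2 = 24, the sequence is eventually periodic: after a pre-period of length 1 it cycles with period 4.
The value 24 first appears (with n ≥ 2) at s_2.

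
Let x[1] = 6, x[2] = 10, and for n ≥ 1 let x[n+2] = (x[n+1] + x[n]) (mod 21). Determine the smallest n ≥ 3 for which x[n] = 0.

Computing terms: x[1] = 6, x[2] = 10, x[3] = 16, x[4] = 5, x[5] = 0, x[6] = 5, x[7] = 5, x[8] = 10, x[9] = 15, x[10] = 4, x[11] = 19, x[12] = 2, x[13] = 0, x[14] = 2, x[15] = 2, x[16] = 4, x[17] = 6, x[18] = 10.
The sequence repeats with period 16.
The value 0 first appears (with n ≥ 3) at x[5].

5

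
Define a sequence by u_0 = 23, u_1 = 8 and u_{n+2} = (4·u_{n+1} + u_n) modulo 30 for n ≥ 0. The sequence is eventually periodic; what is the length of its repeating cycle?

40

We have u_0 = 23; u_1 = 8; u_2 = 25; u_3 = 18; u_4 = 7; u_5 = 16; u_6 = 11; u_7 = 0; u_8 = 11; u_9 = 14; u_{10} = 7; u_{11} = 12; u_{12} = 25; u_{13} = 22; u_{14} = 23; u_{15} = 24; u_{16} = 29; u_{17} = 20; u_{18} = 19; u_{19} = 6; u_{20} = 13; u_{21} = 28; u_{22} = 5; u_{23} = 18; u_{24} = 17; u_{25} = 26; u_{26} = 1; u_{27} = 0; u_{28} = 1; u_{29} = 4; u_{30} = 17; u_{31} = 12; u_{32} = 5; u_{33} = 2; u_{34} = 13; u_{35} = 24; u_{36} = 19; u_{37} = 10; u_{38} = 29; u_{39} = 6; u_{40} = 23; u_{41} = 8.
The sequence repeats with period 40.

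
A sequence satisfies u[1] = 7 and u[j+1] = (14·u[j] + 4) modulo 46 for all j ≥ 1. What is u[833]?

Computing terms: u[1] = 7, u[2] = 10, u[3] = 6, u[4] = 42, u[5] = 40, u[6] = 12, u[7] = 34, u[8] = 20, u[9] = 8, u[10] = 24, u[11] = 18, u[12] = 26, u[13] = 0, u[14] = 4, u[15] = 14, u[16] = 16, u[17] = 44, u[18] = 22, u[19] = 36, u[20] = 2, u[21] = 32, u[22] = 38, u[23] = 30, u[24] = 10.
Since u[24] = u[2] = 10, the sequence is eventually periodic: after a pre-period of length 1 it cycles with period 22.
For j ≥ 2, u[j] depends only on (j - 2) mod 22. (833 - 2) mod 22 = 17, so u[833] = u[19] = 36.

36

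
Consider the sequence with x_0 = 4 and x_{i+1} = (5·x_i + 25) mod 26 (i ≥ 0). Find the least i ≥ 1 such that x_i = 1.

We have x_0 = 4; x_1 = 19; x_2 = 16; x_3 = 1; x_4 = 4.
The sequence repeats with period 4.
The value 1 first appears (with i ≥ 1) at x_3.

3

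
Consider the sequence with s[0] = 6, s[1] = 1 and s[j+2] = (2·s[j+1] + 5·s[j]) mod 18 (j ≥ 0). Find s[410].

14

Computing terms: s[0] = 6; s[1] = 1; s[2] = 14; s[3] = 15; s[4] = 10; s[5] = 5; s[6] = 6; s[7] = 1.
Since (s[6], s[7]) = (s[0], s[1]) = (6, 1) (two consecutive terms determine the rest), the sequence is periodic with period 6.
(410 - 0) mod 6 = 2, so s[410] = s[2] = 14.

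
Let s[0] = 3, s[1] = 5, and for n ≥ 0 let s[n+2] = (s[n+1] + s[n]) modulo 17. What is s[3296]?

9

Computing terms: s[0] = 3, s[1] = 5, s[2] = 8, s[3] = 13, s[4] = 4, s[5] = 0, s[6] = 4, s[7] = 4, s[8] = 8, s[9] = 12, s[10] = 3, s[11] = 15, s[12] = 1, s[13] = 16, s[14] = 0, s[15] = 16, s[16] = 16, s[17] = 15, s[18] = 14, s[19] = 12, s[20] = 9, s[21] = 4, s[22] = 13, s[23] = 0, s[24] = 13, s[25] = 13, s[26] = 9, s[27] = 5, s[28] = 14, s[29] = 2, s[30] = 16, s[31] = 1, s[32] = 0, s[33] = 1, s[34] = 1, s[35] = 2, s[36] = 3, s[37] = 5.
The sequence repeats with period 36.
(3296 - 0) mod 36 = 20, so s[3296] = s[20] = 9.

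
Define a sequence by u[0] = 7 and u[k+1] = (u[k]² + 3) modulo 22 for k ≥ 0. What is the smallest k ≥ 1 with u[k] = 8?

1

u[0] = 7, u[1] = 8, u[2] = 1, u[3] = 4, u[4] = 19, u[5] = 12, u[6] = 15, u[7] = 8.
Since u[7] = u[1] = 8, the sequence is eventually periodic: after a pre-period of length 1 it cycles with period 6.
The value 8 first appears (with k ≥ 1) at u[1].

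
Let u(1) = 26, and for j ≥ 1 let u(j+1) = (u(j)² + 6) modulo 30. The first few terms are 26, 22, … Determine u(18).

We have u(1) = 26,  u(2) = 22,  u(3) = 10,  u(4) = 16,  u(5) = 22.
Since u(5) = u(2) = 22, the sequence is eventually periodic: after a pre-period of length 1 it cycles with period 3.
For j ≥ 2, u(j) depends only on (j - 2) mod 3. (18 - 2) mod 3 = 1, so u(18) = u(3) = 10.

10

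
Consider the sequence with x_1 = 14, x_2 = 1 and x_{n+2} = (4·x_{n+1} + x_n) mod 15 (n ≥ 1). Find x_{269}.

1

Listing terms: x_1 = 14,  x_2 = 1,  x_3 = 3,  x_4 = 13,  x_5 = 10,  x_6 = 8,  x_7 = 12,  x_8 = 11,  x_9 = 11,  x_{10} = 10,  x_{11} = 6,  x_{12} = 4,  x_{13} = 7,  x_{14} = 2,  x_{15} = 0,  x_{16} = 2,  x_{17} = 8,  x_{18} = 4,  x_{19} = 9,  x_{20} = 10,  x_{21} = 4,  x_{22} = 11,  x_{23} = 3,  x_{24} = 8,  x_{25} = 5,  x_{26} = 13,  x_{27} = 12,  x_{28} = 1,  x_{29} = 1,  x_{30} = 5,  x_{31} = 6,  x_{32} = 14,  x_{33} = 2,  x_{34} = 7,  x_{35} = 0,  x_{36} = 7,  x_{37} = 13,  x_{38} = 14,  x_{39} = 9,  x_{40} = 5,  x_{41} = 14,  x_{42} = 1.
Since (x_{41}, x_{42}) = (x_1, x_2) = (14, 1) (two consecutive terms determine the rest), the sequence is periodic with period 40.
So x_{269} = x_{1 + ((269-1) mod 40)} = x_{29} = 1.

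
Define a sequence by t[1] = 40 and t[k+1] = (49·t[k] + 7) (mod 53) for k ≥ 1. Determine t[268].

28

t[1] = 40; t[2] = 6; t[3] = 36; t[4] = 22; t[5] = 25; t[6] = 13; t[7] = 8; t[8] = 28; t[9] = 1; t[10] = 3; t[11] = 48; t[12] = 27; t[13] = 5; t[14] = 40.
Since t[14] = t[1] = 40, the sequence is periodic with period 13.
So t[268] = t[1 + ((268-1) mod 13)] = t[8] = 28.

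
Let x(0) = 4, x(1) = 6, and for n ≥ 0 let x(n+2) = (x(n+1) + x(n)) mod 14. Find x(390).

x(0) = 4,  x(1) = 6,  x(2) = 10,  x(3) = 2,  x(4) = 12,  x(5) = 0,  x(6) = 12,  x(7) = 12,  x(8) = 10,  x(9) = 8,  x(10) = 4,  x(11) = 12,  x(12) = 2,  x(13) = 0,  x(14) = 2,  x(15) = 2,  x(16) = 4,  x(17) = 6.
The sequence repeats with period 16.
So x(390) = x(0 + ((390-0) mod 16)) = x(6) = 12.

12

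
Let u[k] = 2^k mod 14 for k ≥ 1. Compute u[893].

Computing terms: u[1] = 2,  u[2] = 4,  u[3] = 8,  u[4] = 2.
Since u[4] = u[1] = 2, the sequence is periodic with period 3.
(893 - 1) mod 3 = 1, so u[893] = u[2] = 4.

4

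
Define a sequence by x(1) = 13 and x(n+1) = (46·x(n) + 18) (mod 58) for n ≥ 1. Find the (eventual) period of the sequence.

4

Computing terms: x(1) = 13, x(2) = 36, x(3) = 50, x(4) = 56, x(5) = 42, x(6) = 36.
Since x(6) = x(2) = 36, the sequence is eventually periodic: after a pre-period of length 1 it cycles with period 4.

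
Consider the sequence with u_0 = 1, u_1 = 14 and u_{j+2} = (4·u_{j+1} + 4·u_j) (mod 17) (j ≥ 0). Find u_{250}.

Computing terms: u_0 = 1,  u_1 = 14,  u_2 = 9,  u_3 = 7,  u_4 = 13,  u_5 = 12,  u_6 = 15,  u_7 = 6,  u_8 = 16,  u_9 = 3,  u_{10} = 8,  u_{11} = 10,  u_{12} = 4,  u_{13} = 5,  u_{14} = 2,  u_{15} = 11,  u_{16} = 1,  u_{17} = 14.
The sequence repeats with period 16.
(250 - 0) mod 16 = 10, so u_{250} = u_{10} = 8.

8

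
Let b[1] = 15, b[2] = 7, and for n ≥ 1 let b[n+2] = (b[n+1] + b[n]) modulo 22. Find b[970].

Computing terms: b[1] = 15,  b[2] = 7,  b[3] = 0,  b[4] = 7,  b[5] = 7,  b[6] = 14,  b[7] = 21,  b[8] = 13,  b[9] = 12,  b[10] = 3,  b[11] = 15,  b[12] = 18,  b[13] = 11,  b[14] = 7,  b[15] = 18,  b[16] = 3,  b[17] = 21,  b[18] = 2,  b[19] = 1,  b[20] = 3,  b[21] = 4,  b[22] = 7,  b[23] = 11,  b[24] = 18,  b[25] = 7,  b[26] = 3,  b[27] = 10,  b[28] = 13,  b[29] = 1,  b[30] = 14,  b[31] = 15,  b[32] = 7.
The sequence repeats with period 30.
So b[970] = b[1 + ((970-1) mod 30)] = b[10] = 3.

3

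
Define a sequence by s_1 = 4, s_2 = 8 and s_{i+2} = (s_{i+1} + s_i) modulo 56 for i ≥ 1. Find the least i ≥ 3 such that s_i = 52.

s_1 = 4, s_2 = 8, s_3 = 12, s_4 = 20, s_5 = 32, s_6 = 52, s_7 = 28, s_8 = 24, s_9 = 52, s_{10} = 20, s_{11} = 16, s_{12} = 36, s_{13} = 52, s_{14} = 32, s_{15} = 28, s_{16} = 4, s_{17} = 32, s_{18} = 36, s_{19} = 12, s_{20} = 48, s_{21} = 4, s_{22} = 52, s_{23} = 0, s_{24} = 52, s_{25} = 52, s_{26} = 48, s_{27} = 44, s_{28} = 36, s_{29} = 24, s_{30} = 4, s_{31} = 28, s_{32} = 32, s_{33} = 4, s_{34} = 36, s_{35} = 40, s_{36} = 20, s_{37} = 4, s_{38} = 24, s_{39} = 28, s_{40} = 52, s_{41} = 24, s_{42} = 20, s_{43} = 44, s_{44} = 8, s_{45} = 52, s_{46} = 4, s_{47} = 0, s_{48} = 4, s_{49} = 4, s_{50} = 8.
The sequence repeats with period 48.
The value 52 first appears (with i ≥ 3) at s_6.

6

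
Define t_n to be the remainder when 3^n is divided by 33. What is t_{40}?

t_0 = 1; t_1 = 3; t_2 = 9; t_3 = 27; t_4 = 15; t_5 = 12; t_6 = 3.
Since t_6 = t_1 = 3, the sequence is eventually periodic: after a pre-period of length 1 it cycles with period 5.
For n ≥ 1, t_n depends only on (n - 1) mod 5. (40 - 1) mod 5 = 4, so t_{40} = t_5 = 12.

12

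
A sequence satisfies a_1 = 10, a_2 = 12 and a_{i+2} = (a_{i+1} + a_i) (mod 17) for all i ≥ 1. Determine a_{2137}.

0

a_1 = 10; a_2 = 12; a_3 = 5; a_4 = 0; a_5 = 5; a_6 = 5; a_7 = 10; a_8 = 15; a_9 = 8; a_{10} = 6; a_{11} = 14; a_{12} = 3; a_{13} = 0; a_{14} = 3; a_{15} = 3; a_{16} = 6; a_{17} = 9; a_{18} = 15; a_{19} = 7; a_{20} = 5; a_{21} = 12; a_{22} = 0; a_{23} = 12; a_{24} = 12; a_{25} = 7; a_{26} = 2; a_{27} = 9; a_{28} = 11; a_{29} = 3; a_{30} = 14; a_{31} = 0; a_{32} = 14; a_{33} = 14; a_{34} = 11; a_{35} = 8; a_{36} = 2; a_{37} = 10; a_{38} = 12.
The sequence repeats with period 36.
(2137 - 1) mod 36 = 12, so a_{2137} = a_{13} = 0.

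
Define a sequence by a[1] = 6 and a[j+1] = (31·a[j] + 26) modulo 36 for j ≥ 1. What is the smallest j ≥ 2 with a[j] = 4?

We have a[1] = 6; a[2] = 32; a[3] = 10; a[4] = 12; a[5] = 2; a[6] = 16; a[7] = 18; a[8] = 8; a[9] = 22; a[10] = 24; a[11] = 14; a[12] = 28; a[13] = 30; a[14] = 20; a[15] = 34; a[16] = 0; a[17] = 26; a[18] = 4; a[19] = 6.
Since a[19] = a[1] = 6, the sequence is periodic with period 18.
The value 4 first appears (with j ≥ 2) at a[18].

18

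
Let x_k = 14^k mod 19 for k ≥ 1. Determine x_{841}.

2

x_1 = 14, x_2 = 6, x_3 = 8, x_4 = 17, x_5 = 10, x_6 = 7, x_7 = 3, x_8 = 4, x_9 = 18, x_{10} = 5, x_{11} = 13, x_{12} = 11, x_{13} = 2, x_{14} = 9, x_{15} = 12, x_{16} = 16, x_{17} = 15, x_{18} = 1, x_{19} = 14.
Since x_{19} = x_1 = 14, the sequence is periodic with period 18.
(841 - 1) mod 18 = 12, so x_{841} = x_{13} = 2.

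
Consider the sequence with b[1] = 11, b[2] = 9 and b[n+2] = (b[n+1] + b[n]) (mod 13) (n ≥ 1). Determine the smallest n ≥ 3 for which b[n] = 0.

We have b[1] = 11, b[2] = 9, b[3] = 7, b[4] = 3, b[5] = 10, b[6] = 0, b[7] = 10, b[8] = 10, b[9] = 7, b[10] = 4, b[11] = 11, b[12] = 2, b[13] = 0, b[14] = 2, b[15] = 2, b[16] = 4, b[17] = 6, b[18] = 10, b[19] = 3, b[20] = 0, b[21] = 3, b[22] = 3, b[23] = 6, b[24] = 9, b[25] = 2, b[26] = 11, b[27] = 0, b[28] = 11, b[29] = 11, b[30] = 9.
The sequence repeats with period 28.
The value 0 first appears (with n ≥ 3) at b[6].

6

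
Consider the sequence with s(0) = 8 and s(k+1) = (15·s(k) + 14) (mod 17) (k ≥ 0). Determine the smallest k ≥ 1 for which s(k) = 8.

s(0) = 8; s(1) = 15; s(2) = 1; s(3) = 12; s(4) = 7; s(5) = 0; s(6) = 14; s(7) = 3; s(8) = 8.
The sequence repeats with period 8.
The value 8 next appears (with k ≥ 1) at s(8).

8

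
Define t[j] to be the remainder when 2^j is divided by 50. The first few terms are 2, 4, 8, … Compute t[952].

46

Computing terms: t[1] = 2,  t[2] = 4,  t[3] = 8,  t[4] = 16,  t[5] = 32,  t[6] = 14,  t[7] = 28,  t[8] = 6,  t[9] = 12,  t[10] = 24,  t[11] = 48,  t[12] = 46,  t[13] = 42,  t[14] = 34,  t[15] = 18,  t[16] = 36,  t[17] = 22,  t[18] = 44,  t[19] = 38,  t[20] = 26,  t[21] = 2.
The sequence repeats with period 20.
(952 - 1) mod 20 = 11, so t[952] = t[12] = 46.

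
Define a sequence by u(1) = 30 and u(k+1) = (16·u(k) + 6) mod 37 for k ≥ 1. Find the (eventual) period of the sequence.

9

u(1) = 30,  u(2) = 5,  u(3) = 12,  u(4) = 13,  u(5) = 29,  u(6) = 26,  u(7) = 15,  u(8) = 24,  u(9) = 20,  u(10) = 30.
The sequence repeats with period 9.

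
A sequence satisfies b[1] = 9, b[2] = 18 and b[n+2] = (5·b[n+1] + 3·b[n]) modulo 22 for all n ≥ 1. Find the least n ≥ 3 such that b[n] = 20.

We have b[1] = 9, b[2] = 18, b[3] = 7, b[4] = 1, b[5] = 4, b[6] = 1, b[7] = 17, b[8] = 0, b[9] = 7, b[10] = 13, b[11] = 20, b[12] = 7, b[13] = 7, b[14] = 12, b[15] = 15, b[16] = 1, b[17] = 6, b[18] = 11, b[19] = 7, b[20] = 2, b[21] = 9, b[22] = 7, b[23] = 18, b[24] = 1, b[25] = 15, b[26] = 12, b[27] = 17, b[28] = 11, b[29] = 18, b[30] = 13, b[31] = 9, b[32] = 18.
Since (b[31], b[32]) = (b[1], b[2]) = (9, 18) (two consecutive terms determine the rest), the sequence is periodic with period 30.
The value 20 first appears (with n ≥ 3) at b[11].

11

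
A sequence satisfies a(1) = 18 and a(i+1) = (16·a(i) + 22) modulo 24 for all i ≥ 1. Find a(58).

6

We have a(1) = 18,  a(2) = 22,  a(3) = 14,  a(4) = 6,  a(5) = 22.
Since a(5) = a(2) = 22, the sequence is eventually periodic: after a pre-period of length 1 it cycles with period 3.
For i ≥ 2, a(i) depends only on (i - 2) mod 3. (58 - 2) mod 3 = 2, so a(58) = a(4) = 6.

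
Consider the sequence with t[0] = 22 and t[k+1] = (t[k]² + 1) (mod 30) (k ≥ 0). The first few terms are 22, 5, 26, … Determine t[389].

Computing terms: t[0] = 22, t[1] = 5, t[2] = 26, t[3] = 17, t[4] = 20, t[5] = 11, t[6] = 2, t[7] = 5.
Since t[7] = t[1] = 5, the sequence is eventually periodic: after a pre-period of length 1 it cycles with period 6.
For k ≥ 1, t[k] depends only on (k - 1) mod 6. (389 - 1) mod 6 = 4, so t[389] = t[5] = 11.

11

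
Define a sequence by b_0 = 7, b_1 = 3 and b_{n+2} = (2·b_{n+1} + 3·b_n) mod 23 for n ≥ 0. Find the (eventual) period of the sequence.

We have b_0 = 7; b_1 = 3; b_2 = 4; b_3 = 17; b_4 = 0; b_5 = 5; b_6 = 10; b_7 = 12; b_8 = 8; b_9 = 6; b_{10} = 13; b_{11} = 21; b_{12} = 12; b_{13} = 18; b_{14} = 3; b_{15} = 14; b_{16} = 14; b_{17} = 1; b_{18} = 21; b_{19} = 22; b_{20} = 15; b_{21} = 4; b_{22} = 7; b_{23} = 3.
The sequence repeats with period 22.

22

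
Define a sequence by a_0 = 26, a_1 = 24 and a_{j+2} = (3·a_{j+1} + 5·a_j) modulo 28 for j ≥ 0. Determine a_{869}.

6

a_0 = 26, a_1 = 24, a_2 = 6, a_3 = 26, a_4 = 24.
Since (a_3, a_4) = (a_0, a_1) = (26, 24) (two consecutive terms determine the rest), the sequence is periodic with period 3.
So a_{869} = a_{0 + ((869-0) mod 3)} = a_2 = 6.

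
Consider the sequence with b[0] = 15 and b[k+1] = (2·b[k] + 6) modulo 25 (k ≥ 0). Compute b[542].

Listing terms: b[0] = 15, b[1] = 11, b[2] = 3, b[3] = 12, b[4] = 5, b[5] = 16, b[6] = 13, b[7] = 7, b[8] = 20, b[9] = 21, b[10] = 23, b[11] = 2, b[12] = 10, b[13] = 1, b[14] = 8, b[15] = 22, b[16] = 0, b[17] = 6, b[18] = 18, b[19] = 17, b[20] = 15.
The sequence repeats with period 20.
So b[542] = b[0 + ((542-0) mod 20)] = b[2] = 3.

3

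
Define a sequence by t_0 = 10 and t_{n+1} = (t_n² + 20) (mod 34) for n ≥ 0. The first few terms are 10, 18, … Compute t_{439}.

Computing terms: t_0 = 10; t_1 = 18; t_2 = 4; t_3 = 2; t_4 = 24; t_5 = 18.
Since t_5 = t_1 = 18, the sequence is eventually periodic: after a pre-period of length 1 it cycles with period 4.
For n ≥ 1, t_n depends only on (n - 1) mod 4. (439 - 1) mod 4 = 2, so t_{439} = t_3 = 2.

2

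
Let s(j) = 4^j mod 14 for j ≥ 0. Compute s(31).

We have s(0) = 1,  s(1) = 4,  s(2) = 2,  s(3) = 8,  s(4) = 4.
Since s(4) = s(1) = 4, the sequence is eventually periodic: after a pre-period of length 1 it cycles with period 3.
For j ≥ 1, s(j) depends only on (j - 1) mod 3. (31 - 1) mod 3 = 0, so s(31) = s(1) = 4.

4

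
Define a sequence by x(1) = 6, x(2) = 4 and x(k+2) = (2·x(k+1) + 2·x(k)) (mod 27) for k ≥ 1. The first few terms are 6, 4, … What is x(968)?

Computing terms: x(1) = 6; x(2) = 4; x(3) = 20; x(4) = 21; x(5) = 1; x(6) = 17; x(7) = 9; x(8) = 25; x(9) = 14; x(10) = 24; x(11) = 22; x(12) = 11; x(13) = 12; x(14) = 19; x(15) = 8; x(16) = 0; x(17) = 16; x(18) = 5; x(19) = 15; x(20) = 13; x(21) = 2; x(22) = 3; x(23) = 10; x(24) = 26; x(25) = 18; x(26) = 7; x(27) = 23; x(28) = 6; x(29) = 4.
Since (x(28), x(29)) = (x(1), x(2)) = (6, 4) (two consecutive terms determine the rest), the sequence is periodic with period 27.
(968 - 1) mod 27 = 22, so x(968) = x(23) = 10.

10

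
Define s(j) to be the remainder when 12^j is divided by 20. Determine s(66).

s(0) = 1,  s(1) = 12,  s(2) = 4,  s(3) = 8,  s(4) = 16,  s(5) = 12.
Since s(5) = s(1) = 12, the sequence is eventually periodic: after a pre-period of length 1 it cycles with period 4.
For j ≥ 1, s(j) depends only on (j - 1) mod 4. (66 - 1) mod 4 = 1, so s(66) = s(2) = 4.

4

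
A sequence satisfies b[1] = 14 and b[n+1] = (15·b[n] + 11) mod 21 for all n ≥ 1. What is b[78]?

b[1] = 14, b[2] = 11, b[3] = 8, b[4] = 5, b[5] = 2, b[6] = 20, b[7] = 17, b[8] = 14.
The sequence repeats with period 7.
So b[78] = b[1 + ((78-1) mod 7)] = b[1] = 14.

14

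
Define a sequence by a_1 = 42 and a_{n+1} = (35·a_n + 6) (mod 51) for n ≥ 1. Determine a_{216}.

6

Listing terms: a_1 = 42; a_2 = 48; a_3 = 3; a_4 = 9; a_5 = 15; a_6 = 21; a_7 = 27; a_8 = 33; a_9 = 39; a_{10} = 45; a_{11} = 0; a_{12} = 6; a_{13} = 12; a_{14} = 18; a_{15} = 24; a_{16} = 30; a_{17} = 36; a_{18} = 42.
Since a_{18} = a_1 = 42, the sequence is periodic with period 17.
So a_{216} = a_{1 + ((216-1) mod 17)} = a_{12} = 6.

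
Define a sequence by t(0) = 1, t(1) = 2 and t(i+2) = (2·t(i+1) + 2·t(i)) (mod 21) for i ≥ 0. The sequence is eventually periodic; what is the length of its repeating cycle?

We have t(0) = 1; t(1) = 2; t(2) = 6; t(3) = 16; t(4) = 2; t(5) = 15; t(6) = 13; t(7) = 14; t(8) = 12; t(9) = 10; t(10) = 2; t(11) = 3; t(12) = 10; t(13) = 5; t(14) = 9; t(15) = 7; t(16) = 11; t(17) = 15; t(18) = 10; t(19) = 8; t(20) = 15; t(21) = 4; t(22) = 17; t(23) = 0; t(24) = 13; t(25) = 5; t(26) = 15; t(27) = 19; t(28) = 5; t(29) = 6; t(30) = 1; t(31) = 14; t(32) = 9; t(33) = 4; t(34) = 5; t(35) = 18; t(36) = 4; t(37) = 2; t(38) = 12; t(39) = 7; t(40) = 17; t(41) = 6; t(42) = 4; t(43) = 20; t(44) = 6; t(45) = 10; t(46) = 11; t(47) = 0; t(48) = 1; t(49) = 2.
Since (t(48), t(49)) = (t(0), t(1)) = (1, 2) (two consecutive terms determine the rest), the sequence is periodic with period 48.

48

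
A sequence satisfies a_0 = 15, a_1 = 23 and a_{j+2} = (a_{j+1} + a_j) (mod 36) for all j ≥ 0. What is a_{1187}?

28

Listing terms: a_0 = 15, a_1 = 23, a_2 = 2, a_3 = 25, a_4 = 27, a_5 = 16, a_6 = 7, a_7 = 23, a_8 = 30, a_9 = 17, a_{10} = 11, a_{11} = 28, a_{12} = 3, a_{13} = 31, a_{14} = 34, a_{15} = 29, a_{16} = 27, a_{17} = 20, a_{18} = 11, a_{19} = 31, a_{20} = 6, a_{21} = 1, a_{22} = 7, a_{23} = 8, a_{24} = 15, a_{25} = 23.
The sequence repeats with period 24.
So a_{1187} = a_{0 + ((1187-0) mod 24)} = a_{11} = 28.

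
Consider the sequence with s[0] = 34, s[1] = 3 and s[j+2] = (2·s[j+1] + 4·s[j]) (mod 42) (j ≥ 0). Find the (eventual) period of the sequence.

Listing terms: s[0] = 34, s[1] = 3, s[2] = 16, s[3] = 2, s[4] = 26, s[5] = 18, s[6] = 14, s[7] = 16, s[8] = 4, s[9] = 30, s[10] = 34, s[11] = 20, s[12] = 8, s[13] = 12, s[14] = 14, s[15] = 34, s[16] = 40, s[17] = 6, s[18] = 4, s[19] = 32, s[20] = 38, s[21] = 36, s[22] = 14, s[23] = 4, s[24] = 22, s[25] = 18, s[26] = 40, s[27] = 26, s[28] = 2, s[29] = 24, s[30] = 14, s[31] = 40, s[32] = 10, s[33] = 12, s[34] = 22, s[35] = 8, s[36] = 20, s[37] = 30, s[38] = 14, s[39] = 22, s[40] = 16, s[41] = 36, s[42] = 10, s[43] = 38, s[44] = 32, s[45] = 6, s[46] = 14, s[47] = 10, s[48] = 34, s[49] = 24, s[50] = 16, s[51] = 2.
Since (s[50], s[51]) = (s[2], s[3]) = (16, 2) (two consecutive terms determine the rest), the sequence is eventually periodic: after a pre-period of length 2 it cycles with period 48.

48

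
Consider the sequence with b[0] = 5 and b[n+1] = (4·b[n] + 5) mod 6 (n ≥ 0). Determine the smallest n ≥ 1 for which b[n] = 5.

3

b[0] = 5; b[1] = 1; b[2] = 3; b[3] = 5.
Since b[3] = b[0] = 5, the sequence is periodic with period 3.
The value 5 next appears (with n ≥ 1) at b[3].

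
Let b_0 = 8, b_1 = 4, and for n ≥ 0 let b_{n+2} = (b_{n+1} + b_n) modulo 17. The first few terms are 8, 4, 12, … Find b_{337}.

Listing terms: b_0 = 8; b_1 = 4; b_2 = 12; b_3 = 16; b_4 = 11; b_5 = 10; b_6 = 4; b_7 = 14; b_8 = 1; b_9 = 15; b_{10} = 16; b_{11} = 14; b_{12} = 13; b_{13} = 10; b_{14} = 6; b_{15} = 16; b_{16} = 5; b_{17} = 4; b_{18} = 9; b_{19} = 13; b_{20} = 5; b_{21} = 1; b_{22} = 6; b_{23} = 7; b_{24} = 13; b_{25} = 3; b_{26} = 16; b_{27} = 2; b_{28} = 1; b_{29} = 3; b_{30} = 4; b_{31} = 7; b_{32} = 11; b_{33} = 1; b_{34} = 12; b_{35} = 13; b_{36} = 8; b_{37} = 4.
Since (b_{36}, b_{37}) = (b_0, b_1) = (8, 4) (two consecutive terms determine the rest), the sequence is periodic with period 36.
So b_{337} = b_{0 + ((337-0) mod 36)} = b_{13} = 10.

10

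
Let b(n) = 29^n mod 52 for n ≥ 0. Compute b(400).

b(0) = 1,  b(1) = 29,  b(2) = 9,  b(3) = 1.
Since b(3) = b(0) = 1, the sequence is periodic with period 3.
(400 - 0) mod 3 = 1, so b(400) = b(1) = 29.

29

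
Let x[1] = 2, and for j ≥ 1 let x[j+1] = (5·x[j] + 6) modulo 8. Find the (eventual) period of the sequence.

4

Computing terms: x[1] = 2; x[2] = 0; x[3] = 6; x[4] = 4; x[5] = 2.
The sequence repeats with period 4.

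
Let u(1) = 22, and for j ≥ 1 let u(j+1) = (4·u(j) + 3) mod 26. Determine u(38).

Computing terms: u(1) = 22,  u(2) = 13,  u(3) = 3,  u(4) = 15,  u(5) = 11,  u(6) = 21,  u(7) = 9,  u(8) = 13.
Since u(8) = u(2) = 13, the sequence is eventually periodic: after a pre-period of length 1 it cycles with period 6.
For j ≥ 2, u(j) depends only on (j - 2) mod 6. (38 - 2) mod 6 = 0, so u(38) = u(2) = 13.

13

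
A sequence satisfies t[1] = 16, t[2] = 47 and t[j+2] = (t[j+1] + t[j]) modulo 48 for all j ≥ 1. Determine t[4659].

15

Listing terms: t[1] = 16, t[2] = 47, t[3] = 15, t[4] = 14, t[5] = 29, t[6] = 43, t[7] = 24, t[8] = 19, t[9] = 43, t[10] = 14, t[11] = 9, t[12] = 23, t[13] = 32, t[14] = 7, t[15] = 39, t[16] = 46, t[17] = 37, t[18] = 35, t[19] = 24, t[20] = 11, t[21] = 35, t[22] = 46, t[23] = 33, t[24] = 31, t[25] = 16, t[26] = 47.
Since (t[25], t[26]) = (t[1], t[2]) = (16, 47) (two consecutive terms determine the rest), the sequence is periodic with period 24.
So t[4659] = t[1 + ((4659-1) mod 24)] = t[3] = 15.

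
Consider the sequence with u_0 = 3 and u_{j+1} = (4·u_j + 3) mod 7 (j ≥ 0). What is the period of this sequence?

3

We have u_0 = 3,  u_1 = 1,  u_2 = 0,  u_3 = 3.
The sequence repeats with period 3.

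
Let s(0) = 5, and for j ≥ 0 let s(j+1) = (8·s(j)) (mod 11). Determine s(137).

Listing terms: s(0) = 5,  s(1) = 7,  s(2) = 1,  s(3) = 8,  s(4) = 9,  s(5) = 6,  s(6) = 4,  s(7) = 10,  s(8) = 3,  s(9) = 2,  s(10) = 5.
The sequence repeats with period 10.
So s(137) = s(0 + ((137-0) mod 10)) = s(7) = 10.

10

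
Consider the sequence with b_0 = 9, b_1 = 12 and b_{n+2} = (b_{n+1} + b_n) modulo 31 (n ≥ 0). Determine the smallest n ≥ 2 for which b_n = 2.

Listing terms: b_0 = 9, b_1 = 12, b_2 = 21, b_3 = 2, b_4 = 23, b_5 = 25, b_6 = 17, b_7 = 11, b_8 = 28, b_9 = 8, b_{10} = 5, b_{11} = 13, b_{12} = 18, b_{13} = 0, b_{14} = 18, b_{15} = 18, b_{16} = 5, b_{17} = 23, b_{18} = 28, b_{19} = 20, b_{20} = 17, b_{21} = 6, b_{22} = 23, b_{23} = 29, b_{24} = 21, b_{25} = 19, b_{26} = 9, b_{27} = 28, b_{28} = 6, b_{29} = 3, b_{30} = 9, b_{31} = 12.
The sequence repeats with period 30.
The value 2 first appears (with n ≥ 2) at b_3.

3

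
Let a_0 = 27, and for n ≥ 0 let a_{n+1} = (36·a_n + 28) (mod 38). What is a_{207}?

We have a_0 = 27; a_1 = 12; a_2 = 4; a_3 = 20; a_4 = 26; a_5 = 14; a_6 = 0; a_7 = 28; a_8 = 10; a_9 = 8; a_{10} = 12.
Since a_{10} = a_1 = 12, the sequence is eventually periodic: after a pre-period of length 1 it cycles with period 9.
For n ≥ 1, a_n depends only on (n - 1) mod 9. (207 - 1) mod 9 = 8, so a_{207} = a_9 = 8.

8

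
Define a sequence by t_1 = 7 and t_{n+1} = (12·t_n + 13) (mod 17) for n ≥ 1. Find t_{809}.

t_1 = 7,  t_2 = 12,  t_3 = 4,  t_4 = 10,  t_5 = 14,  t_6 = 11,  t_7 = 9,  t_8 = 2,  t_9 = 3,  t_{10} = 15,  t_{11} = 6,  t_{12} = 0,  t_{13} = 13,  t_{14} = 16,  t_{15} = 1,  t_{16} = 8,  t_{17} = 7.
Since t_{17} = t_1 = 7, the sequence is periodic with period 16.
(809 - 1) mod 16 = 8, so t_{809} = t_9 = 3.

3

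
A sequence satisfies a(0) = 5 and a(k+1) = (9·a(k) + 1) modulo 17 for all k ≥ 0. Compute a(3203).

13

a(0) = 5; a(1) = 12; a(2) = 7; a(3) = 13; a(4) = 16; a(5) = 9; a(6) = 14; a(7) = 8; a(8) = 5.
Since a(8) = a(0) = 5, the sequence is periodic with period 8.
So a(3203) = a(0 + ((3203-0) mod 8)) = a(3) = 13.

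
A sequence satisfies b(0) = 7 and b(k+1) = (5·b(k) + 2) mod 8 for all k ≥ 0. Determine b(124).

Computing terms: b(0) = 7, b(1) = 5, b(2) = 3, b(3) = 1, b(4) = 7.
Since b(4) = b(0) = 7, the sequence is periodic with period 4.
So b(124) = b(0 + ((124-0) mod 4)) = b(0) = 7.

7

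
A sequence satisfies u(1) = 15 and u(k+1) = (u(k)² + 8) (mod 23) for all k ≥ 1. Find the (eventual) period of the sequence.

Computing terms: u(1) = 15,  u(2) = 3,  u(3) = 17,  u(4) = 21,  u(5) = 12,  u(6) = 14,  u(7) = 20,  u(8) = 17.
Since u(8) = u(3) = 17, the sequence is eventually periodic: after a pre-period of length 2 it cycles with period 5.

5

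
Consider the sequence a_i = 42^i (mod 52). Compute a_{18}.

We have a_1 = 42,  a_2 = 48,  a_3 = 40,  a_4 = 16,  a_5 = 48.
Since a_5 = a_2 = 48, the sequence is eventually periodic: after a pre-period of length 1 it cycles with period 3.
For i ≥ 2, a_i depends only on (i - 2) mod 3. (18 - 2) mod 3 = 1, so a_{18} = a_3 = 40.

40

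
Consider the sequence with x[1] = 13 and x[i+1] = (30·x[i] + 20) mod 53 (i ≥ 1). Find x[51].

24

Listing terms: x[1] = 13,  x[2] = 39,  x[3] = 24,  x[4] = 51,  x[5] = 13.
The sequence repeats with period 4.
So x[51] = x[1 + ((51-1) mod 4)] = x[3] = 24.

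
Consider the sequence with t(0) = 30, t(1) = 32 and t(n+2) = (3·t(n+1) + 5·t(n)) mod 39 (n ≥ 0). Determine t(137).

t(0) = 30, t(1) = 32, t(2) = 12, t(3) = 1, t(4) = 24, t(5) = 38, t(6) = 0, t(7) = 34, t(8) = 24, t(9) = 8, t(10) = 27, t(11) = 4, t(12) = 30, t(13) = 32.
Since (t(12), t(13)) = (t(0), t(1)) = (30, 32) (two consecutive terms determine the rest), the sequence is periodic with period 12.
So t(137) = t(0 + ((137-0) mod 12)) = t(5) = 38.

38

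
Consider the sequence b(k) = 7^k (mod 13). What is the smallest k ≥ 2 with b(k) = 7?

b(1) = 7, b(2) = 10, b(3) = 5, b(4) = 9, b(5) = 11, b(6) = 12, b(7) = 6, b(8) = 3, b(9) = 8, b(10) = 4, b(11) = 2, b(12) = 1, b(13) = 7.
Since b(13) = b(1) = 7, the sequence is periodic with period 12.
The value 7 next appears (with k ≥ 2) at b(13).

13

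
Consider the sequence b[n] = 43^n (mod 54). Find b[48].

19

b[1] = 43; b[2] = 13; b[3] = 19; b[4] = 7; b[5] = 31; b[6] = 37; b[7] = 25; b[8] = 49; b[9] = 1; b[10] = 43.
The sequence repeats with period 9.
(48 - 1) mod 9 = 2, so b[48] = b[3] = 19.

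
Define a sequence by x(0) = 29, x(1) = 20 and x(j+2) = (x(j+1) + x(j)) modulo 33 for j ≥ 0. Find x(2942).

5

x(0) = 29; x(1) = 20; x(2) = 16; x(3) = 3; x(4) = 19; x(5) = 22; x(6) = 8; x(7) = 30; x(8) = 5; x(9) = 2; x(10) = 7; x(11) = 9; x(12) = 16; x(13) = 25; x(14) = 8; x(15) = 0; x(16) = 8; x(17) = 8; x(18) = 16; x(19) = 24; x(20) = 7; x(21) = 31; x(22) = 5; x(23) = 3; x(24) = 8; x(25) = 11; x(26) = 19; x(27) = 30; x(28) = 16; x(29) = 13; x(30) = 29; x(31) = 9; x(32) = 5; x(33) = 14; x(34) = 19; x(35) = 0; x(36) = 19; x(37) = 19; x(38) = 5; x(39) = 24; x(40) = 29; x(41) = 20.
The sequence repeats with period 40.
So x(2942) = x(0 + ((2942-0) mod 40)) = x(22) = 5.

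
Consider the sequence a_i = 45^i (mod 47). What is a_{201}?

11

a_1 = 45; a_2 = 4; a_3 = 39; a_4 = 16; a_5 = 15; a_6 = 17; a_7 = 13; a_8 = 21; a_9 = 5; a_{10} = 37; a_{11} = 20; a_{12} = 7; a_{13} = 33; a_{14} = 28; a_{15} = 38; a_{16} = 18; a_{17} = 11; a_{18} = 25; a_{19} = 44; a_{20} = 6; a_{21} = 35; a_{22} = 24; a_{23} = 46; a_{24} = 2; a_{25} = 43; a_{26} = 8; a_{27} = 31; a_{28} = 32; a_{29} = 30; a_{30} = 34; a_{31} = 26; a_{32} = 42; a_{33} = 10; a_{34} = 27; a_{35} = 40; a_{36} = 14; a_{37} = 19; a_{38} = 9; a_{39} = 29; a_{40} = 36; a_{41} = 22; a_{42} = 3; a_{43} = 41; a_{44} = 12; a_{45} = 23; a_{46} = 1; a_{47} = 45.
Since a_{47} = a_1 = 45, the sequence is periodic with period 46.
So a_{201} = a_{1 + ((201-1) mod 46)} = a_{17} = 11.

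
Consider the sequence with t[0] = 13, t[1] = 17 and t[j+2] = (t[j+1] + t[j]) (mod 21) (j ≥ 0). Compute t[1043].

5

Computing terms: t[0] = 13; t[1] = 17; t[2] = 9; t[3] = 5; t[4] = 14; t[5] = 19; t[6] = 12; t[7] = 10; t[8] = 1; t[9] = 11; t[10] = 12; t[11] = 2; t[12] = 14; t[13] = 16; t[14] = 9; t[15] = 4; t[16] = 13; t[17] = 17.
Since (t[16], t[17]) = (t[0], t[1]) = (13, 17) (two consecutive terms determine the rest), the sequence is periodic with period 16.
(1043 - 0) mod 16 = 3, so t[1043] = t[3] = 5.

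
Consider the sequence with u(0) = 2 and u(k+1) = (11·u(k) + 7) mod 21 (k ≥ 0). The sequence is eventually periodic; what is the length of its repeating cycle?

Listing terms: u(0) = 2; u(1) = 8; u(2) = 11; u(3) = 2.
The sequence repeats with period 3.

3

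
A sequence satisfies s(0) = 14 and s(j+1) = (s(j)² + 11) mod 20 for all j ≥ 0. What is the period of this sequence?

We have s(0) = 14; s(1) = 7; s(2) = 0; s(3) = 11; s(4) = 12; s(5) = 15; s(6) = 16; s(7) = 7.
Since s(7) = s(1) = 7, the sequence is eventually periodic: after a pre-period of length 1 it cycles with period 6.

6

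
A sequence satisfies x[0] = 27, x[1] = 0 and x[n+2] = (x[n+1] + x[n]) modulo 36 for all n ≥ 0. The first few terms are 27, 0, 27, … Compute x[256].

18

Listing terms: x[0] = 27,  x[1] = 0,  x[2] = 27,  x[3] = 27,  x[4] = 18,  x[5] = 9,  x[6] = 27,  x[7] = 0.
The sequence repeats with period 6.
So x[256] = x[0 + ((256-0) mod 6)] = x[4] = 18.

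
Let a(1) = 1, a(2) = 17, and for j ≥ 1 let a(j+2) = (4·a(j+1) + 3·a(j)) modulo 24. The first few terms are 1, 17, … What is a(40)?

Listing terms: a(1) = 1, a(2) = 17, a(3) = 23, a(4) = 23, a(5) = 17, a(6) = 17, a(7) = 23.
Since (a(6), a(7)) = (a(2), a(3)) = (17, 23) (two consecutive terms determine the rest), the sequence is eventually periodic: after a pre-period of length 1 it cycles with period 4.
For j ≥ 2, a(j) depends only on (j - 2) mod 4. (40 - 2) mod 4 = 2, so a(40) = a(4) = 23.

23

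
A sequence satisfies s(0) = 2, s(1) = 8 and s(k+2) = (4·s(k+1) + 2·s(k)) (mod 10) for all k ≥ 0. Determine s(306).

6

Listing terms: s(0) = 2; s(1) = 8; s(2) = 6; s(3) = 0; s(4) = 2; s(5) = 8.
Since (s(4), s(5)) = (s(0), s(1)) = (2, 8) (two consecutive terms determine the rest), the sequence is periodic with period 4.
So s(306) = s(0 + ((306-0) mod 4)) = s(2) = 6.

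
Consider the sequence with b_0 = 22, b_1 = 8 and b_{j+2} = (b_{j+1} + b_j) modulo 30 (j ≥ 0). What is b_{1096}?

Listing terms: b_0 = 22,  b_1 = 8,  b_2 = 0,  b_3 = 8,  b_4 = 8,  b_5 = 16,  b_6 = 24,  b_7 = 10,  b_8 = 4,  b_9 = 14,  b_{10} = 18,  b_{11} = 2,  b_{12} = 20,  b_{13} = 22,  b_{14} = 12,  b_{15} = 4,  b_{16} = 16,  b_{17} = 20,  b_{18} = 6,  b_{19} = 26,  b_{20} = 2,  b_{21} = 28,  b_{22} = 0,  b_{23} = 28,  b_{24} = 28,  b_{25} = 26,  b_{26} = 24,  b_{27} = 20,  b_{28} = 14,  b_{29} = 4,  b_{30} = 18,  b_{31} = 22,  b_{32} = 10,  b_{33} = 2,  b_{34} = 12,  b_{35} = 14,  b_{36} = 26,  b_{37} = 10,  b_{38} = 6,  b_{39} = 16,  b_{40} = 22,  b_{41} = 8.
Since (b_{40}, b_{41}) = (b_0, b_1) = (22, 8) (two consecutive terms determine the rest), the sequence is periodic with period 40.
So b_{1096} = b_{0 + ((1096-0) mod 40)} = b_{16} = 16.

16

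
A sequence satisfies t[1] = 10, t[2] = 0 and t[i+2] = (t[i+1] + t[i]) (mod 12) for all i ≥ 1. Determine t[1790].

Computing terms: t[1] = 10,  t[2] = 0,  t[3] = 10,  t[4] = 10,  t[5] = 8,  t[6] = 6,  t[7] = 2,  t[8] = 8,  t[9] = 10,  t[10] = 6,  t[11] = 4,  t[12] = 10,  t[13] = 2,  t[14] = 0,  t[15] = 2,  t[16] = 2,  t[17] = 4,  t[18] = 6,  t[19] = 10,  t[20] = 4,  t[21] = 2,  t[22] = 6,  t[23] = 8,  t[24] = 2,  t[25] = 10,  t[26] = 0.
Since (t[25], t[26]) = (t[1], t[2]) = (10, 0) (two consecutive terms determine the rest), the sequence is periodic with period 24.
(1790 - 1) mod 24 = 13, so t[1790] = t[14] = 0.

0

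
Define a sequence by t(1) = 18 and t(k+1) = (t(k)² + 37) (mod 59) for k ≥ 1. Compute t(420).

t(1) = 18; t(2) = 7; t(3) = 27; t(4) = 58; t(5) = 38; t(6) = 6; t(7) = 14; t(8) = 56; t(9) = 46; t(10) = 29; t(11) = 52; t(12) = 27.
Since t(12) = t(3) = 27, the sequence is eventually periodic: after a pre-period of length 2 it cycles with period 9.
For k ≥ 3, t(k) depends only on (k - 3) mod 9. (420 - 3) mod 9 = 3, so t(420) = t(6) = 6.

6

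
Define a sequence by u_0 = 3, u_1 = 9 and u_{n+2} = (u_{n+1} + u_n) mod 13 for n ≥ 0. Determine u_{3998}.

6

Listing terms: u_0 = 3; u_1 = 9; u_2 = 12; u_3 = 8; u_4 = 7; u_5 = 2; u_6 = 9; u_7 = 11; u_8 = 7; u_9 = 5; u_{10} = 12; u_{11} = 4; u_{12} = 3; u_{13} = 7; u_{14} = 10; u_{15} = 4; u_{16} = 1; u_{17} = 5; u_{18} = 6; u_{19} = 11; u_{20} = 4; u_{21} = 2; u_{22} = 6; u_{23} = 8; u_{24} = 1; u_{25} = 9; u_{26} = 10; u_{27} = 6; u_{28} = 3; u_{29} = 9.
The sequence repeats with period 28.
So u_{3998} = u_{0 + ((3998-0) mod 28)} = u_{22} = 6.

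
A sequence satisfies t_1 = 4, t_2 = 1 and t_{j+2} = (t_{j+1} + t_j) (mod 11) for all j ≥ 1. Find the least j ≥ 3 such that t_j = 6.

Listing terms: t_1 = 4; t_2 = 1; t_3 = 5; t_4 = 6; t_5 = 0; t_6 = 6; t_7 = 6; t_8 = 1; t_9 = 7; t_{10} = 8; t_{11} = 4; t_{12} = 1.
The sequence repeats with period 10.
The value 6 first appears (with j ≥ 3) at t_4.

4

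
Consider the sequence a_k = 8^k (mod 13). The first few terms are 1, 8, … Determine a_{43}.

5

Computing terms: a_0 = 1,  a_1 = 8,  a_2 = 12,  a_3 = 5,  a_4 = 1.
Since a_4 = a_0 = 1, the sequence is periodic with period 4.
So a_{43} = a_{0 + ((43-0) mod 4)} = a_3 = 5.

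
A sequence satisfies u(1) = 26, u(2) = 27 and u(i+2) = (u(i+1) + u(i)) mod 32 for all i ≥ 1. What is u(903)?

29

Computing terms: u(1) = 26, u(2) = 27, u(3) = 21, u(4) = 16, u(5) = 5, u(6) = 21, u(7) = 26, u(8) = 15, u(9) = 9, u(10) = 24, u(11) = 1, u(12) = 25, u(13) = 26, u(14) = 19, u(15) = 13, u(16) = 0, u(17) = 13, u(18) = 13, u(19) = 26, u(20) = 7, u(21) = 1, u(22) = 8, u(23) = 9, u(24) = 17, u(25) = 26, u(26) = 11, u(27) = 5, u(28) = 16, u(29) = 21, u(30) = 5, u(31) = 26, u(32) = 31, u(33) = 25, u(34) = 24, u(35) = 17, u(36) = 9, u(37) = 26, u(38) = 3, u(39) = 29, u(40) = 0, u(41) = 29, u(42) = 29, u(43) = 26, u(44) = 23, u(45) = 17, u(46) = 8, u(47) = 25, u(48) = 1, u(49) = 26, u(50) = 27.
The sequence repeats with period 48.
(903 - 1) mod 48 = 38, so u(903) = u(39) = 29.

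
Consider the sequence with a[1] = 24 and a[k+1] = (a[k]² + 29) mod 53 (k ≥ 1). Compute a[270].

22

a[1] = 24,  a[2] = 22,  a[3] = 36,  a[4] = 0,  a[5] = 29,  a[6] = 22.
Since a[6] = a[2] = 22, the sequence is eventually periodic: after a pre-period of length 1 it cycles with period 4.
For k ≥ 2, a[k] depends only on (k - 2) mod 4. (270 - 2) mod 4 = 0, so a[270] = a[2] = 22.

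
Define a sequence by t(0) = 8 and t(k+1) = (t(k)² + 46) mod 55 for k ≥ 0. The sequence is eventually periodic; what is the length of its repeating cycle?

t(0) = 8; t(1) = 0; t(2) = 46; t(3) = 17; t(4) = 5; t(5) = 16; t(6) = 27; t(7) = 5.
Since t(7) = t(4) = 5, the sequence is eventually periodic: after a pre-period of length 4 it cycles with period 3.

3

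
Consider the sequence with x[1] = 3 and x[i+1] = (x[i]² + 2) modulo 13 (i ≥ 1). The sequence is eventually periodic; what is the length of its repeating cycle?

4

Listing terms: x[1] = 3,  x[2] = 11,  x[3] = 6,  x[4] = 12,  x[5] = 3.
Since x[5] = x[1] = 3, the sequence is periodic with period 4.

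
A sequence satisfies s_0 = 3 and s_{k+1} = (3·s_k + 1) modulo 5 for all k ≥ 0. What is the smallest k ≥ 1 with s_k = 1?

2

s_0 = 3,  s_1 = 0,  s_2 = 1,  s_3 = 4,  s_4 = 3.
Since s_4 = s_0 = 3, the sequence is periodic with period 4.
The value 1 first appears (with k ≥ 1) at s_2.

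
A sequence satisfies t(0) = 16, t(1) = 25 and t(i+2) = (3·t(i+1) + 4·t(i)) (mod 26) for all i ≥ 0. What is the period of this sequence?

6

Listing terms: t(0) = 16, t(1) = 25, t(2) = 9, t(3) = 23, t(4) = 1, t(5) = 17, t(6) = 3, t(7) = 25, t(8) = 9.
Since (t(7), t(8)) = (t(1), t(2)) = (25, 9) (two consecutive terms determine the rest), the sequence is eventually periodic: after a pre-period of length 1 it cycles with period 6.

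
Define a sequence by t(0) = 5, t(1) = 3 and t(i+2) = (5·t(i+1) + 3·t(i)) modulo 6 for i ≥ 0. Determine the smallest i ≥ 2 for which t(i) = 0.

2

Listing terms: t(0) = 5, t(1) = 3, t(2) = 0, t(3) = 3, t(4) = 3, t(5) = 0.
Since (t(4), t(5)) = (t(1), t(2)) = (3, 0) (two consecutive terms determine the rest), the sequence is eventually periodic: after a pre-period of length 1 it cycles with period 3.
The value 0 first appears (with i ≥ 2) at t(2).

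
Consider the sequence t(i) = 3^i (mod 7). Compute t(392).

2

t(0) = 1; t(1) = 3; t(2) = 2; t(3) = 6; t(4) = 4; t(5) = 5; t(6) = 1.
Since t(6) = t(0) = 1, the sequence is periodic with period 6.
(392 - 0) mod 6 = 2, so t(392) = t(2) = 2.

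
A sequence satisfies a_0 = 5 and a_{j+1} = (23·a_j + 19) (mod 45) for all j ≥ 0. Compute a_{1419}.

We have a_0 = 5,  a_1 = 44,  a_2 = 41,  a_3 = 17,  a_4 = 5.
The sequence repeats with period 4.
(1419 - 0) mod 4 = 3, so a_{1419} = a_3 = 17.

17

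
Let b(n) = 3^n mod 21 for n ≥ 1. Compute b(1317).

6

Listing terms: b(1) = 3,  b(2) = 9,  b(3) = 6,  b(4) = 18,  b(5) = 12,  b(6) = 15,  b(7) = 3.
Since b(7) = b(1) = 3, the sequence is periodic with period 6.
(1317 - 1) mod 6 = 2, so b(1317) = b(3) = 6.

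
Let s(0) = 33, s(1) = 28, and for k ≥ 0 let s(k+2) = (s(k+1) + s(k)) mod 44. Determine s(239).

39

Listing terms: s(0) = 33,  s(1) = 28,  s(2) = 17,  s(3) = 1,  s(4) = 18,  s(5) = 19,  s(6) = 37,  s(7) = 12,  s(8) = 5,  s(9) = 17,  s(10) = 22,  s(11) = 39,  s(12) = 17,  s(13) = 12,  s(14) = 29,  s(15) = 41,  s(16) = 26,  s(17) = 23,  s(18) = 5,  s(19) = 28,  s(20) = 33,  s(21) = 17,  s(22) = 6,  s(23) = 23,  s(24) = 29,  s(25) = 8,  s(26) = 37,  s(27) = 1,  s(28) = 38,  s(29) = 39,  s(30) = 33,  s(31) = 28.
The sequence repeats with period 30.
(239 - 0) mod 30 = 29, so s(239) = s(29) = 39.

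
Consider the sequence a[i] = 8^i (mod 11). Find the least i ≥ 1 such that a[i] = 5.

Listing terms: a[0] = 1; a[1] = 8; a[2] = 9; a[3] = 6; a[4] = 4; a[5] = 10; a[6] = 3; a[7] = 2; a[8] = 5; a[9] = 7; a[10] = 1.
The sequence repeats with period 10.
The value 5 first appears (with i ≥ 1) at a[8].

8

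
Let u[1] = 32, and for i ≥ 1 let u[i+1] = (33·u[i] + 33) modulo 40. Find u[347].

Computing terms: u[1] = 32; u[2] = 9; u[3] = 10; u[4] = 3; u[5] = 12; u[6] = 29; u[7] = 30; u[8] = 23; u[9] = 32.
The sequence repeats with period 8.
(347 - 1) mod 8 = 2, so u[347] = u[3] = 10.

10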